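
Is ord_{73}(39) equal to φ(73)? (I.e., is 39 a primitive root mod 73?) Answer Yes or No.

Yes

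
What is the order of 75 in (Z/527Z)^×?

240

The order of 75 must divide φ(527) = φ(17·31) = (17−1)·(31−1) = 16·30 = 480 = 2^5 · 3 · 5.
Divisors of 480: 1, 2, 3, 4, 5, 6, 8, 10, 12, 15, 16, 20, 24, 30, 32, 40, 48, 60, 80, 96, 120, 160, 240, 480.
Compute 75^d (mod 527) for the divisors d until we hit 1:
75^1 ≡ 75 (mod 527)
75^2 ≡ 355 (mod 527)
75^3 ≡ 275 (mod 527)
75^4 ≡ 72 (mod 527)
75^5 ≡ 130 (mod 527)
75^6 ≡ 264 (mod 527)
75^8 ≡ 441 (mod 527)
75^10 ≡ 36 (mod 527)
75^12 ≡ 132 (mod 527)
75^15 ≡ 464 (mod 527)
75^16 ≡ 18 (mod 527)
75^20 ≡ 242 (mod 527)
75^24 ≡ 33 (mod 527)
75^30 ≡ 280 (mod 527)
75^32 ≡ 324 (mod 527)
75^40 ≡ 67 (mod 527)
75^48 ≡ 35 (mod 527)
75^60 ≡ 404 (mod 527)
75^80 ≡ 273 (mod 527)
75^96 ≡ 171 (mod 527)
75^120 ≡ 373 (mod 527)
75^160 ≡ 222 (mod 527)
75^240 ≡ 1 (mod 527) ✓
Therefore the multiplicative order of 75 modulo 527 is 240.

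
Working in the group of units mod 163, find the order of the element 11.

162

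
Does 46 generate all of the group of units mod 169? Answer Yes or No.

Yes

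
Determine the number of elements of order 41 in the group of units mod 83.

40

φ(83) = 83 − 1 = 82 = 2 · 41.
(Z/83Z)^× is cyclic (|G| = 82); a cyclic group of order m has exactly φ(d) elements of each order d | m, and none otherwise.
41 | 82, and φ(41) = 41 − 1 = 40.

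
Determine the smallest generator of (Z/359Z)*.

φ(359) = 359 − 1 = 358 = 2 · 179.
Test candidates g = 2, 3, … against the prime factors q ∈ {2, 179} of φ(359): g is a generator iff g^(358/q) ≢ 1 for every such q.
g = 2: 2^179 ≡ 1 — hits 1, so not a primitive root.
g = 3: 3^179 ≡ 1 — hits 1, so not a primitive root.
g = 4: 4^179 ≡ 1 — hits 1, so not a primitive root.
g = 5: 5^179 ≡ 1 — hits 1, so not a primitive root.
g = 6: 6^179 ≡ 1 — hits 1, so not a primitive root.
g = 7: 7^179 ≡ 358; 7^2 ≡ 49 — none is 1, so 7 is a primitive root.
So 7 is the smallest generator of (Z/359Z)^×.

7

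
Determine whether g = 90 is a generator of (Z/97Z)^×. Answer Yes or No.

φ(97) = 97 − 1 = 96 = 2^5 · 3.
An element g generates (Z/97Z)^× iff g^(96/q) ≢ 1 (mod 97) for each prime q ∈ {2, 3}.
90^48 ≡ 96 (mod 97)  [q = 2: ≢ 1 ✓]
90^32 ≡ 35 (mod 97)  [q = 3: ≢ 1 ✓]
Every test exponent gives a nontrivial residue, hence 90 generates the full group.

Yes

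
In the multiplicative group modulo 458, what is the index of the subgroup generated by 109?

3

The order of 109 must divide φ(458) = φ(2)·φ(229) = 1·228 = 228 = 2^2 · 3 · 19.
Divisors of 228: 1, 2, 3, 4, 6, 12, 19, 38, 57, 76, 114, 228.
Evaluate successive powers at the divisors of 228:
109^1 ≡ 109 (mod 458)
109^2 ≡ 431 (mod 458)
109^3 ≡ 263 (mod 458)
109^4 ≡ 271 (mod 458)
109^6 ≡ 11 (mod 458)
109^12 ≡ 121 (mod 458)
109^19 ≡ 351 (mod 458)
109^38 ≡ 457 (mod 458)
109^57 ≡ 107 (mod 458)
109^76 ≡ 1 (mod 458) ✓
So ord_458(109) = 76, hence |⟨109⟩| = 76.
Index = |(Z/458Z)^×| / |⟨109⟩| = 228 / 76 = 3.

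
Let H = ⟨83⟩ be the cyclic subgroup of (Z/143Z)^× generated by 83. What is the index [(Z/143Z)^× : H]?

6

The order of 83 must divide φ(143) = φ(11·13) = (11−1)·(13−1) = 10·12 = 120 = 2^3 · 3 · 5.
Divisors of 120: 1, 2, 3, 4, 5, 6, 8, 10, 12, 15, 20, 24, 30, 40, 60, 120.
Test each divisor d:
83^1 ≡ 83 (mod 143)
83^2 ≡ 25 (mod 143)
83^3 ≡ 73 (mod 143)
83^4 ≡ 53 (mod 143)
83^5 ≡ 109 (mod 143)
83^6 ≡ 38 (mod 143)
83^8 ≡ 92 (mod 143)
83^10 ≡ 12 (mod 143)
83^12 ≡ 14 (mod 143)
83^15 ≡ 21 (mod 143)
83^20 ≡ 1 (mod 143) ✓
So ord_143(83) = 20, hence |⟨83⟩| = 20.
[(Z/143Z)^× : ⟨83⟩] = 120/20 = 6.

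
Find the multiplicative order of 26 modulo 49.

42

By Lagrange's theorem, ord_49(26) divides φ(49) = φ(7^2) = 7·(7−1) = 42 = 2 · 3 · 7.
Divisors of 42: 1, 2, 3, 6, 7, 14, 21, 42.
Check 26^d mod 49 for each divisor in increasing order:
26^1 ≡ 26 (mod 49)
26^2 ≡ 39 (mod 49)
26^3 ≡ 34 (mod 49)
26^6 ≡ 29 (mod 49)
26^7 ≡ 19 (mod 49)
26^14 ≡ 18 (mod 49)
26^21 ≡ 48 (mod 49)
26^42 ≡ 1 (mod 49) ✓
Therefore the multiplicative order of 26 modulo 49 is 42.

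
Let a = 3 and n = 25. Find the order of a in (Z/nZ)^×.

The order of 3 must divide φ(25) = φ(5^2) = 5·(5−1) = 20 = 2^2 · 5.
Divisors of 20: 1, 2, 4, 5, 10, 20.
Test each divisor d:
3^1 ≡ 3 (mod 25)
3^2 ≡ 9 (mod 25)
3^4 ≡ 6 (mod 25)
3^5 ≡ 18 (mod 25)
3^10 ≡ 24 (mod 25)
3^20 ≡ 1 (mod 25) ✓
So ord_25(3) = 20.

20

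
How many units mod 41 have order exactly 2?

φ(41) = 41 − 1 = 40 = 2^3 · 5.
(Z/41Z)^× is cyclic (|G| = 40); a cyclic group of order m has exactly φ(d) elements of each order d | m, and none otherwise.
2 | 40, and φ(2) = 2 − 1 = 1.

1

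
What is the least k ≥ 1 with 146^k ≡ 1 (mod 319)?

5

ord(146) | φ(319) = φ(11·29) = (11−1)·(29−1) = 10·28 = 280 = 2^3 · 5 · 7.
Divisors of 280: 1, 2, 4, 5, 7, 8, 10, 14, 20, 28, 35, 40, 56, 70, 140, 280.
Check 146^d mod 319 for each divisor in increasing order:
146^1 ≡ 146 (mod 319)
146^2 ≡ 262 (mod 319)
146^4 ≡ 59 (mod 319)
146^5 ≡ 1 (mod 319) ✓
The smallest such exponent is 5, so the order of 146 is 5.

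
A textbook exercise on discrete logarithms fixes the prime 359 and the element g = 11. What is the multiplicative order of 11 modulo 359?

ord(11) | φ(359) = 359 − 1 = 358 = 2 · 179.
Divisors of 358: 1, 2, 179, 358.
Compute 11^d (mod 359) for the divisors d until we hit 1:
11^1 ≡ 11 (mod 359)
11^2 ≡ 121 (mod 359)
11^179 ≡ 1 (mod 359) ✓
Hence ord(11) = 179.

179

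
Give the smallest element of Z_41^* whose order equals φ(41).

φ(41) = 41 − 1 = 40 = 2^3 · 5.
Test candidates g = 2, 3, … against the prime factors q ∈ {2, 5} of φ(41): g is a generator iff g^(40/q) ≢ 1 for every such q.
g = 2: 2^20 ≡ 1 — hits 1, so not a primitive root.
g = 3: 3^20 ≡ 40; 3^8 ≡ 1 — hits 1, so not a primitive root.
g = 4: 4^20 ≡ 1 — hits 1, so not a primitive root.
g = 5: 5^20 ≡ 1 — hits 1, so not a primitive root.
g = 6: 6^20 ≡ 40; 6^8 ≡ 10 — none is 1, so 6 is a primitive root.
The smallest primitive root modulo 41 is 6.

6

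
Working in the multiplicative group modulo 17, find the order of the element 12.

16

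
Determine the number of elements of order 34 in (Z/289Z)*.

16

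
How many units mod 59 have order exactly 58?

28

φ(59) = 59 − 1 = 58 = 2 · 29.
Since (Z/59Z)^× is cyclic of order 58, the number of elements of order d is φ(d) when d | 58 and 0 otherwise.
58 = 2 · 29 divides 58, and φ(58) = 28.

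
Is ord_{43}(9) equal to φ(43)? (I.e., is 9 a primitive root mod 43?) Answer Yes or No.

φ(43) = 43 − 1 = 42 = 2 · 3 · 7.
It suffices to check that the order of 9 is not a proper divisor of 42: compute 9^(42/q) for q ∈ {2, 3, 7}.
9^21 ≡ 1 (mod 43)  [q = 2: ≡ 1 ✗]
9^14 ≡ 6 (mod 43)  [q = 3: ≢ 1 ✓]
9^6 ≡ 4 (mod 43)  [q = 7: ≢ 1 ✓]
The check at q = 2 fails, so 9 generates a proper subgroup.

No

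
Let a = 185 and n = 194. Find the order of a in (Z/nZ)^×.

24

ord(185) | φ(194) = φ(2)·φ(97) = 1·96 = 96 = 2^5 · 3.
Divisors of 96: 1, 2, 3, 4, 6, 8, 12, 16, 24, 32, 48, 96.
Check 185^d mod 194 for each divisor in increasing order:
185^1 ≡ 185 (mod 194)
185^2 ≡ 81 (mod 194)
185^3 ≡ 47 (mod 194)
185^4 ≡ 159 (mod 194)
185^6 ≡ 75 (mod 194)
185^8 ≡ 61 (mod 194)
185^12 ≡ 193 (mod 194)
185^16 ≡ 35 (mod 194)
185^24 ≡ 1 (mod 194) ✓
The smallest such exponent is 24, so the order of 185 is 24.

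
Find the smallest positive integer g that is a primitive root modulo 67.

2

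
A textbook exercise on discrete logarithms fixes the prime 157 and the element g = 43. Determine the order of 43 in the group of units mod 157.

Since 43 ∈ (Z/157Z)^×, its order divides φ(157) = 157 − 1 = 156 = 2^2 · 3 · 13.
Divisors of 156: 1, 2, 3, 4, 6, 12, 13, 26, 39, 52, 78, 156.
Test each divisor d:
43^1 ≡ 43 (mod 157)
43^2 ≡ 122 (mod 157)
43^3 ≡ 65 (mod 157)
43^4 ≡ 126 (mod 157)
43^6 ≡ 143 (mod 157)
43^12 ≡ 39 (mod 157)
43^13 ≡ 107 (mod 157)
43^26 ≡ 145 (mod 157)
43^39 ≡ 129 (mod 157)
43^52 ≡ 144 (mod 157)
43^78 ≡ 156 (mod 157)
43^156 ≡ 1 (mod 157) ✓
Therefore the multiplicative order of 43 modulo 157 is 156.

156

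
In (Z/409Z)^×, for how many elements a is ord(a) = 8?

φ(409) = 409 − 1 = 408 = 2^3 · 3 · 17.
In a cyclic group of order 408, there are φ(d) elements of order d for each divisor d of 408, and zero for non-divisors.
8 = 2^3 divides 408, and φ(8) = 4.

4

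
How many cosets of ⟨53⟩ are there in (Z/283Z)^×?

3

Since 53 ∈ (Z/283Z)^×, its order divides φ(283) = 283 − 1 = 282 = 2 · 3 · 47.
Divisors of 282: 1, 2, 3, 6, 47, 94, 141, 282.
Evaluate successive powers at the divisors of 282:
53^1 ≡ 53
53^2 ≡ 262
53^3 ≡ 19
53^6 ≡ 78
53^47 ≡ 282
53^94 ≡ 1
The order of 53 is 94, so the subgroup it generates has 94 elements.
The index is φ(283) / ord(53) = 282 / 94 = 3.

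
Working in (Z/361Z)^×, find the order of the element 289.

171

The order of 289 must divide φ(361) = φ(19^2) = 19·(19−1) = 342 = 2 · 3^2 · 19.
Divisors of 342: 1, 2, 3, 6, 9, 18, 19, 38, 57, 114, 171, 342.
Compute 289^d (mod 361) for the divisors d until we hit 1:
289^1 ≡ 289 (mod 361)
289^2 ≡ 130 (mod 361)
289^3 ≡ 26 (mod 361)
289^6 ≡ 315 (mod 361)
289^9 ≡ 248 (mod 361)
289^18 ≡ 134 (mod 361)
289^19 ≡ 99 (mod 361)
289^38 ≡ 54 (mod 361)
289^57 ≡ 292 (mod 361)
289^114 ≡ 68 (mod 361)
289^171 ≡ 1 (mod 361) ✓
Therefore the multiplicative order of 289 modulo 361 is 171.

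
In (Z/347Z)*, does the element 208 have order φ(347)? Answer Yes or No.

φ(347) = 347 − 1 = 346 = 2 · 173.
An element g generates (Z/347Z)^× iff g^(346/q) ≢ 1 (mod 347) for each prime q ∈ {2, 173}.
208^173 ≡ 1 (mod 347)  [q = 2: ≡ 1 ✗]
208^2 ≡ 236 (mod 347)  [q = 173: ≢ 1 ✓]
208^173 ≡ 1 shows ord(208) | 173, strictly less than φ(347); not a primitive root.

No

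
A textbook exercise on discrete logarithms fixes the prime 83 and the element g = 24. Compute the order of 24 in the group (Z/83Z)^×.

ord(24) | φ(83) = 83 − 1 = 82 = 2 · 41.
Divisors of 82: 1, 2, 41, 82.
Check 24^d mod 83 for each divisor in increasing order:
24^1 ≡ 24
24^2 ≡ 78
24^41 ≡ 82
24^82 ≡ 1
So ord_83(24) = 82.

82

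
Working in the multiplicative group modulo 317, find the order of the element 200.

316

By Lagrange's theorem, ord_317(200) divides φ(317) = 317 − 1 = 316 = 2^2 · 79.
Divisors of 316: 1, 2, 4, 79, 158, 316.
Check 200^d mod 317 for each divisor in increasing order:
200^1 ≡ 200 (mod 317)
200^2 ≡ 58 (mod 317)
200^4 ≡ 194 (mod 317)
200^79 ≡ 203 (mod 317)
200^158 ≡ 316 (mod 317)
200^316 ≡ 1 (mod 317) ✓
Hence ord(200) = 316.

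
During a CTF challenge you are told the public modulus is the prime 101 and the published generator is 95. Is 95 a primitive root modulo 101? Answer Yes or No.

No

φ(101) = 101 − 1 = 100 = 2^2 · 5^2.
Test 95^(100/q) mod 101 for each prime factor q of 100:
95^50 ≡ 1 (mod 101)  [q = 2: ≡ 1 ✗]
95^20 ≡ 1 (mod 101)  [q = 5: ≡ 1 ✗]
Since 95^50 ≡ 1, the order of 95 divides 50 < 100, so 95 is not a primitive root.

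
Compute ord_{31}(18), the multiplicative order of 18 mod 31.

15

The order of 18 must divide φ(31) = 31 − 1 = 30 = 2 · 3 · 5.
Divisors of 30: 1, 2, 3, 5, 6, 10, 15, 30.
Evaluate successive powers at the divisors of 30:
18^1 ≡ 18 (mod 31)
18^2 ≡ 14 (mod 31)
18^3 ≡ 4 (mod 31)
18^5 ≡ 25 (mod 31)
18^6 ≡ 16 (mod 31)
18^10 ≡ 5 (mod 31)
18^15 ≡ 1 (mod 31) ✓
Therefore the multiplicative order of 18 modulo 31 is 15.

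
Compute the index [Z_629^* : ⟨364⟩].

ord(364) | φ(629) = φ(17·37) = (17−1)·(37−1) = 16·36 = 576 = 2^6 · 3^2.
Divisors of 576: 1, 2, 3, 4, 6, 8, 9, 12, 16, 18, 24, 32, 36, 48, 64, 72, 96, 144, 192, 288, 576.
Test each divisor d:
364^1 ≡ 364 (mod 629)
364^2 ≡ 406 (mod 629)
364^3 ≡ 598 (mod 629)
364^4 ≡ 38 (mod 629)
364^6 ≡ 332 (mod 629)
364^8 ≡ 186 (mod 629)
364^9 ≡ 401 (mod 629)
364^12 ≡ 149 (mod 629)
364^16 ≡ 1 (mod 629) ✓
The order of 364 is 16, so the subgroup it generates has 16 elements.
The index is φ(629) / ord(364) = 576 / 16 = 36.

36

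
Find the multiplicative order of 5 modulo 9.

6

By Lagrange's theorem, ord_9(5) divides φ(9) = φ(3^2) = 3·(3−1) = 6 = 2 · 3.
Divisors of 6: 1, 2, 3, 6.
Evaluate successive powers at the divisors of 6:
5^1 ≡ 5
5^2 ≡ 7
5^3 ≡ 8
5^6 ≡ 1
So ord_9(5) = 6.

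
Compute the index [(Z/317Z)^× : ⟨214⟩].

2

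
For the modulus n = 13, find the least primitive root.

φ(13) = 13 − 1 = 12 = 2^2 · 3.
g is a primitive root iff g^(12/q) ≢ 1 (mod 13) for each prime q ∈ {2, 3}.
g = 2: 2^6 ≡ 12; 2^4 ≡ 3 — none is 1, so 2 is a primitive root.
Hence the least primitive root of 13 is 2.

2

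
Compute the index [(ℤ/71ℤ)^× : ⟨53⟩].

Since 53 ∈ (Z/71Z)^×, its order divides φ(71) = 71 − 1 = 70 = 2 · 5 · 7.
Divisors of 70: 1, 2, 5, 7, 10, 14, 35, 70.
Evaluate successive powers at the divisors of 70:
53^1 ≡ 53 (mod 71)
53^2 ≡ 40 (mod 71)
53^5 ≡ 26 (mod 71)
53^7 ≡ 46 (mod 71)
53^10 ≡ 37 (mod 71)
53^14 ≡ 57 (mod 71)
53^35 ≡ 70 (mod 71)
53^70 ≡ 1 (mod 71) ✓
So ord_71(53) = 70, hence |⟨53⟩| = 70.
[(Z/71Z)^× : ⟨53⟩] = 70/70 = 1.

1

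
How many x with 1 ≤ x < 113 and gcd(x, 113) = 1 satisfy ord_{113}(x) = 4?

2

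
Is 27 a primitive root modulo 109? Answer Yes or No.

φ(109) = 109 − 1 = 108 = 2^2 · 3^3.
27 is a primitive root mod 109 iff 27^(φ(109)/q) ≢ 1 for every prime q | φ(109), i.e. q ∈ {2, 3}.
27^54 ≡ 1 (mod 109)  [q = 2: ≡ 1 ✗]
27^36 ≡ 1 (mod 109)  [q = 3: ≡ 1 ✗]
27^54 ≡ 1 shows ord(27) | 54, strictly less than φ(109); not a primitive root.

No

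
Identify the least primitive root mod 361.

φ(361) = φ(19^2) = 19·(19−1) = 342 = 2 · 3^2 · 19.
Test candidates g = 2, 3, … against the prime factors q ∈ {2, 3, 19} of φ(361): g is a generator iff g^(342/q) ≢ 1 for every such q.
g = 2: 2^171 ≡ 360; 2^114 ≡ 292; 2^18 ≡ 58 — none is 1, so 2 is a primitive root.
Hence the least primitive root of 361 is 2.

2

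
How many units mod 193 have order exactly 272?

0

φ(193) = 193 − 1 = 192 = 2^6 · 3.
In a cyclic group of order 192, there are φ(d) elements of order d for each divisor d of 192, and zero for non-divisors.
Here 192 is not a multiple of 272, so there are no elements of order 272.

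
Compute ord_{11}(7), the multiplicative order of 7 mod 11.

10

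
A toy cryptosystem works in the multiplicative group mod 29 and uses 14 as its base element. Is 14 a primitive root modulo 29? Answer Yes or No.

Yes

φ(29) = 29 − 1 = 28 = 2^2 · 7.
14 is a primitive root mod 29 iff 14^(φ(29)/q) ≢ 1 for every prime q | φ(29), i.e. q ∈ {2, 7}.
14^14 ≡ 28 (mod 29)  [q = 2: ≢ 1 ✓]
14^4 ≡ 20 (mod 29)  [q = 7: ≢ 1 ✓]
None equal 1, so ord_29(14) = 28: 14 is a primitive root.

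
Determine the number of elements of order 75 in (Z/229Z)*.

0

φ(229) = 229 − 1 = 228 = 2^2 · 3 · 19.
(Z/229Z)^× is cyclic (|G| = 228); a cyclic group of order m has exactly φ(d) elements of each order d | m, and none otherwise.
75 does not divide 228, so no element of (Z/229Z)^× has order 75.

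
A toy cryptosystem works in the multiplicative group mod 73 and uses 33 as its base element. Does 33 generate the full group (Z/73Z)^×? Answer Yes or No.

φ(73) = 73 − 1 = 72 = 2^3 · 3^2.
33 is a primitive root mod 73 iff 33^(φ(73)/q) ≢ 1 for every prime q | φ(73), i.e. q ∈ {2, 3}.
33^36 ≡ 72 (mod 73)  [q = 2: ≢ 1 ✓]
33^24 ≡ 8 (mod 73)  [q = 3: ≢ 1 ✓]
All checks pass, so 33 has order 72 and is a primitive root modulo 73.

Yes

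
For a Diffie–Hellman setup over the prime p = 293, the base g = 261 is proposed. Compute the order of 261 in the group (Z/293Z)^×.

292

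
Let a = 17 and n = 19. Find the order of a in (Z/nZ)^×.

Since 17 ∈ (Z/19Z)^×, its order divides φ(19) = 19 − 1 = 18 = 2 · 3^2.
Divisors of 18: 1, 2, 3, 6, 9, 18.
Test each divisor d:
17^1 ≡ 17
17^2 ≡ 4
17^3 ≡ 11
17^6 ≡ 7
17^9 ≡ 1
The smallest such exponent is 9, so the order of 17 is 9.

9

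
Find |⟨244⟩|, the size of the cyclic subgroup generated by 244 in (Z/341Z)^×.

10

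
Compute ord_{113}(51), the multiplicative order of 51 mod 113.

ord(51) | φ(113) = 113 − 1 = 112 = 2^4 · 7.
Divisors of 112: 1, 2, 4, 7, 8, 14, 16, 28, 56, 112.
Check 51^d mod 113 for each divisor in increasing order:
51^1 ≡ 51 (mod 113)
51^2 ≡ 2 (mod 113)
51^4 ≡ 4 (mod 113)
51^7 ≡ 69 (mod 113)
51^8 ≡ 16 (mod 113)
51^14 ≡ 15 (mod 113)
51^16 ≡ 30 (mod 113)
51^28 ≡ 112 (mod 113)
51^56 ≡ 1 (mod 113) ✓
The smallest such exponent is 56, so the order of 51 is 56.

56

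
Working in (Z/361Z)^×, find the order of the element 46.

Since 46 ∈ (Z/361Z)^×, its order divides φ(361) = φ(19^2) = 19·(19−1) = 342 = 2 · 3^2 · 19.
Divisors of 342: 1, 2, 3, 6, 9, 18, 19, 38, 57, 114, 171, 342.
Check 46^d mod 361 for each divisor in increasing order:
46^1 ≡ 46
46^2 ≡ 311
46^3 ≡ 227
46^6 ≡ 267
46^9 ≡ 322
46^18 ≡ 77
46^19 ≡ 293
46^38 ≡ 292
46^57 ≡ 360
46^114 ≡ 1
The smallest such exponent is 114, so the order of 46 is 114.

114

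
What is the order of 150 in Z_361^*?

By Lagrange's theorem, ord_361(150) divides φ(361) = φ(19^2) = 19·(19−1) = 342 = 2 · 3^2 · 19.
Divisors of 342: 1, 2, 3, 6, 9, 18, 19, 38, 57, 114, 171, 342.
Test each divisor d:
150^1 ≡ 150
150^2 ≡ 118
150^3 ≡ 11
150^6 ≡ 121
150^9 ≡ 248
150^18 ≡ 134
150^19 ≡ 245
150^38 ≡ 99
150^57 ≡ 68
150^114 ≡ 292
150^171 ≡ 1
Therefore the multiplicative order of 150 modulo 361 is 171.

171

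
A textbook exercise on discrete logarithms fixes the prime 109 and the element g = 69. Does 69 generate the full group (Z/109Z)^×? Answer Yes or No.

Yes

φ(109) = 109 − 1 = 108 = 2^2 · 3^3.
An element g generates (Z/109Z)^× iff g^(108/q) ≢ 1 (mod 109) for each prime q ∈ {2, 3}.
69^54 ≡ 108 (mod 109)  [q = 2: ≢ 1 ✓]
69^36 ≡ 63 (mod 109)  [q = 3: ≢ 1 ✓]
Every test exponent gives a nontrivial residue, hence 69 generates the full group.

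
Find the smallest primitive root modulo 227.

2

φ(227) = 227 − 1 = 226 = 2 · 113.
Test candidates g = 2, 3, … against the prime factors q ∈ {2, 113} of φ(227): g is a generator iff g^(226/q) ≢ 1 for every such q.
g = 2: 2^113 ≡ 226; 2^2 ≡ 4 — none is 1, so 2 is a primitive root.
So 2 is the smallest generator of (Z/227Z)^×.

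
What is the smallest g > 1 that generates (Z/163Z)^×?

2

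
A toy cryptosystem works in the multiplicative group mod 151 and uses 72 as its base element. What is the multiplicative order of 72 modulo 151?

25

ord(72) | φ(151) = 151 − 1 = 150 = 2 · 3 · 5^2.
Divisors of 150: 1, 2, 3, 5, 6, 10, 15, 25, 30, 50, 75, 150.
Test each divisor d:
72^1 ≡ 72 (mod 151)
72^2 ≡ 50 (mod 151)
72^3 ≡ 127 (mod 151)
72^5 ≡ 8 (mod 151)
72^6 ≡ 123 (mod 151)
72^10 ≡ 64 (mod 151)
72^15 ≡ 59 (mod 151)
72^25 ≡ 1 (mod 151) ✓
So ord_151(72) = 25.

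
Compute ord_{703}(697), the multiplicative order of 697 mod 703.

The order of 697 must divide φ(703) = φ(19·37) = (19−1)·(37−1) = 18·36 = 648 = 2^3 · 3^4.
Divisors of 648: 1, 2, 3, 4, 6, 8, 9, 12, 18, 24, 27, 36, 54, 72, 81, 108, 162, 216, 324, 648.
Evaluate successive powers at the divisors of 648:
697^1 ≡ 697
697^2 ≡ 36
697^3 ≡ 487
697^4 ≡ 593
697^6 ≡ 258
697^8 ≡ 149
697^9 ≡ 512
697^12 ≡ 482
697^18 ≡ 628
697^24 ≡ 334
697^27 ≡ 265
697^36 ≡ 1
The smallest such exponent is 36, so the order of 697 is 36.

36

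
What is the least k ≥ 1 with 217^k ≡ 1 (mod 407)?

Since 217 ∈ (Z/407Z)^×, its order divides φ(407) = φ(11·37) = (11−1)·(37−1) = 10·36 = 360 = 2^3 · 3^2 · 5.
Divisors of 360: 1, 2, 3, 4, 5, 6, 8, 9, 10, 12, 15, 18, 20, 24, 30, 36, 40, 45, 60, 72, 90, 120, 180, 360.
Check 217^d mod 407 for each divisor in increasing order:
217^1 ≡ 217
217^2 ≡ 284
217^3 ≡ 171
217^4 ≡ 70
217^5 ≡ 131
217^6 ≡ 344
217^8 ≡ 16
217^9 ≡ 216
217^10 ≡ 67
217^12 ≡ 306
217^15 ≡ 230
217^18 ≡ 258
217^20 ≡ 12
217^24 ≡ 26
217^30 ≡ 397
217^36 ≡ 223
217^40 ≡ 144
217^45 ≡ 142
217^60 ≡ 100
217^72 ≡ 75
217^90 ≡ 221
217^120 ≡ 232
217^180 ≡ 1
Therefore the multiplicative order of 217 modulo 407 is 180.

180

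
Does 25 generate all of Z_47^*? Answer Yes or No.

φ(47) = 47 − 1 = 46 = 2 · 23.
It suffices to check that the order of 25 is not a proper divisor of 46: compute 25^(46/q) for q ∈ {2, 23}.
25^23 ≡ 1 (mod 47)  [q = 2: ≡ 1 ✗]
25^2 ≡ 14 (mod 47)  [q = 23: ≢ 1 ✓]
25^23 ≡ 1 shows ord(25) | 23, strictly less than φ(47); not a primitive root.

No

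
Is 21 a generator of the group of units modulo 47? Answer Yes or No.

φ(47) = 47 − 1 = 46 = 2 · 23.
An element g generates (Z/47Z)^× iff g^(46/q) ≢ 1 (mod 47) for each prime q ∈ {2, 23}.
21^23 ≡ 1 (mod 47)  [q = 2: ≡ 1 ✗]
21^2 ≡ 18 (mod 47)  [q = 23: ≢ 1 ✓]
Since 21^23 ≡ 1, the order of 21 divides 23 < 46, so 21 is not a primitive root.

No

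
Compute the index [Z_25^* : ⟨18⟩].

The order of 18 must divide φ(25) = φ(5^2) = 5·(5−1) = 20 = 2^2 · 5.
Divisors of 20: 1, 2, 4, 5, 10, 20.
Evaluate successive powers at the divisors of 20:
18^1 ≡ 18 (mod 25)
18^2 ≡ 24 (mod 25)
18^4 ≡ 1 (mod 25) ✓
The order of 18 is 4, so the subgroup it generates has 4 elements.
[(Z/25Z)^× : ⟨18⟩] = 20/4 = 5.

5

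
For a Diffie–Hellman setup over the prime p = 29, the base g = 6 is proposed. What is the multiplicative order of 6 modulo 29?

14

The order of 6 must divide φ(29) = 29 − 1 = 28 = 2^2 · 7.
Divisors of 28: 1, 2, 4, 7, 14, 28.
Test each divisor d:
6^1 ≡ 6 (mod 29)
6^2 ≡ 7 (mod 29)
6^4 ≡ 20 (mod 29)
6^7 ≡ 28 (mod 29)
6^14 ≡ 1 (mod 29) ✓
So ord_29(6) = 14.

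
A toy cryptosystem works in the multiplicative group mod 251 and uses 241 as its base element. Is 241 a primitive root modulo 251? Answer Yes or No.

φ(251) = 251 − 1 = 250 = 2 · 5^3.
An element g generates (Z/251Z)^× iff g^(250/q) ≢ 1 (mod 251) for each prime q ∈ {2, 5}.
241^125 ≡ 1 (mod 251)  [q = 2: ≡ 1 ✗]
241^50 ≡ 1 (mod 251)  [q = 5: ≡ 1 ✗]
241^125 ≡ 1 shows ord(241) | 125, strictly less than φ(251); not a primitive root.

No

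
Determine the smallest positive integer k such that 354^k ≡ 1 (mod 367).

366

The order of 354 must divide φ(367) = 367 − 1 = 366 = 2 · 3 · 61.
Divisors of 366: 1, 2, 3, 6, 61, 122, 183, 366.
Compute 354^d (mod 367) for the divisors d until we hit 1:
354^1 ≡ 354 (mod 367)
354^2 ≡ 169 (mod 367)
354^3 ≡ 5 (mod 367)
354^6 ≡ 25 (mod 367)
354^61 ≡ 284 (mod 367)
354^122 ≡ 283 (mod 367)
354^183 ≡ 366 (mod 367)
354^366 ≡ 1 (mod 367) ✓
Hence ord(354) = 366.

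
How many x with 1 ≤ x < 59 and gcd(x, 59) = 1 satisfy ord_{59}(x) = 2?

1

φ(59) = 59 − 1 = 58 = 2 · 29.
(Z/59Z)^× is cyclic (|G| = 58); a cyclic group of order m has exactly φ(d) elements of each order d | m, and none otherwise.
2 | 58, and φ(2) = 2 − 1 = 1.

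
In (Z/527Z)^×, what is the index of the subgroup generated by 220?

16

By Lagrange's theorem, ord_527(220) divides φ(527) = φ(17·31) = (17−1)·(31−1) = 16·30 = 480 = 2^5 · 3 · 5.
Divisors of 480: 1, 2, 3, 4, 5, 6, 8, 10, 12, 15, 16, 20, 24, 30, 32, 40, 48, 60, 80, 96, 120, 160, 240, 480.
Check 220^d mod 527 for each divisor in increasing order:
220^1 ≡ 220
220^2 ≡ 443
220^3 ≡ 492
220^4 ≡ 205
220^5 ≡ 305
220^6 ≡ 171
220^8 ≡ 392
220^10 ≡ 273
220^12 ≡ 256
220^15 ≡ 526
220^16 ≡ 307
220^20 ≡ 222
220^24 ≡ 188
220^30 ≡ 1
So ord_527(220) = 30, hence |⟨220⟩| = 30.
[(Z/527Z)^× : ⟨220⟩] = 480/30 = 16.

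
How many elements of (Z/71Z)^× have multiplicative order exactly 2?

1

φ(71) = 71 − 1 = 70 = 2 · 5 · 7.
Since (Z/71Z)^× is cyclic of order 70, the number of elements of order d is φ(d) when d | 70 and 0 otherwise.
2 | 70, and φ(2) = 2 − 1 = 1.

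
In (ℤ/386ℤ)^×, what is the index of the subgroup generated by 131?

4

Since 131 ∈ (Z/386Z)^×, its order divides φ(386) = φ(2)·φ(193) = 1·192 = 192 = 2^6 · 3.
Divisors of 192: 1, 2, 3, 4, 6, 8, 12, 16, 24, 32, 48, 64, 96, 192.
Evaluate successive powers at the divisors of 192:
131^1 ≡ 131
131^2 ≡ 177
131^3 ≡ 27
131^4 ≡ 63
131^6 ≡ 343
131^8 ≡ 109
131^12 ≡ 305
131^16 ≡ 301
131^24 ≡ 385
131^32 ≡ 277
131^48 ≡ 1
Thus |⟨131⟩| = ord(131) = 48.
The index is φ(386) / ord(131) = 192 / 48 = 4.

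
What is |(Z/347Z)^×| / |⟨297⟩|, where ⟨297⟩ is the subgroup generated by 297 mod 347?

2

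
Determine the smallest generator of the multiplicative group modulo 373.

2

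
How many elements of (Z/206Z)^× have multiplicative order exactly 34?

16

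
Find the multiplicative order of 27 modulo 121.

ord(27) | φ(121) = φ(11^2) = 11·(11−1) = 110 = 2 · 5 · 11.
Divisors of 110: 1, 2, 5, 10, 11, 22, 55, 110.
Test each divisor d:
27^1 ≡ 27
27^2 ≡ 3
27^5 ≡ 1
Therefore the multiplicative order of 27 modulo 121 is 5.

5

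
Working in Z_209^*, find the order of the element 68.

ord(68) | φ(209) = φ(11·19) = (11−1)·(19−1) = 10·18 = 180 = 2^2 · 3^2 · 5.
Divisors of 180: 1, 2, 3, 4, 5, 6, 9, 10, 12, 15, 18, 20, 30, 36, 45, 60, 90, 180.
Check 68^d mod 209 for each divisor in increasing order:
68^1 ≡ 68 (mod 209)
68^2 ≡ 26 (mod 209)
68^3 ≡ 96 (mod 209)
68^4 ≡ 49 (mod 209)
68^5 ≡ 197 (mod 209)
68^6 ≡ 20 (mod 209)
68^9 ≡ 39 (mod 209)
68^10 ≡ 144 (mod 209)
68^12 ≡ 191 (mod 209)
68^15 ≡ 153 (mod 209)
68^18 ≡ 58 (mod 209)
68^20 ≡ 45 (mod 209)
68^30 ≡ 1 (mod 209) ✓
So ord_209(68) = 30.

30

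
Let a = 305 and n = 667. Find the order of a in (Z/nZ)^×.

308

ord(305) | φ(667) = φ(23·29) = (23−1)·(29−1) = 22·28 = 616 = 2^3 · 7 · 11.
Divisors of 616: 1, 2, 4, 7, 8, 11, 14, 22, 28, 44, 56, 77, 88, 154, 308, 616.
Check 305^d mod 667 for each divisor in increasing order:
305^1 ≡ 305
305^2 ≡ 312
305^4 ≡ 629
305^7 ≡ 394
305^8 ≡ 110
305^11 ≡ 369
305^14 ≡ 492
305^22 ≡ 93
305^28 ≡ 610
305^44 ≡ 645
305^56 ≡ 581
305^77 ≡ 70
305^88 ≡ 484
305^154 ≡ 231
305^308 ≡ 1
Therefore the multiplicative order of 305 modulo 667 is 308.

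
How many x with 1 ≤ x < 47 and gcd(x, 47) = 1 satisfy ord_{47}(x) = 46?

22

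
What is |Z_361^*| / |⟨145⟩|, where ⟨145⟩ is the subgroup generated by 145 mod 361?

The order of 145 must divide φ(361) = φ(19^2) = 19·(19−1) = 342 = 2 · 3^2 · 19.
Divisors of 342: 1, 2, 3, 6, 9, 18, 19, 38, 57, 114, 171, 342.
Compute 145^d (mod 361) for the divisors d until we hit 1:
145^1 ≡ 145
145^2 ≡ 87
145^3 ≡ 341
145^6 ≡ 39
145^9 ≡ 303
145^18 ≡ 115
145^19 ≡ 69
145^38 ≡ 68
145^57 ≡ 360
145^114 ≡ 1
Thus |⟨145⟩| = ord(145) = 114.
The index is φ(361) / ord(145) = 342 / 114 = 3.

3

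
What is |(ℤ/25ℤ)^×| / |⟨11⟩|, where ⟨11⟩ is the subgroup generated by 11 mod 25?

4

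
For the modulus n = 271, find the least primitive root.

φ(271) = 271 − 1 = 270 = 2 · 3^3 · 5.
g is a primitive root iff g^(270/q) ≢ 1 (mod 271) for each prime q ∈ {2, 3, 5}.
g = 2: 2^135 ≡ 1 — hits 1, so not a primitive root.
g = 3: 3^135 ≡ 270; 3^90 ≡ 1 — hits 1, so not a primitive root.
g = 4: 4^135 ≡ 1 — hits 1, so not a primitive root.
g = 5: 5^135 ≡ 1 — hits 1, so not a primitive root.
g = 6: 6^135 ≡ 270; 6^90 ≡ 242; 6^54 ≡ 10 — none is 1, so 6 is a primitive root.
So 6 is the smallest generator of (Z/271Z)^×.

6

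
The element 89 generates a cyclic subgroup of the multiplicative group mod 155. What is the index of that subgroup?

12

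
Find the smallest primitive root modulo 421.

φ(421) = 421 − 1 = 420 = 2^2 · 3 · 5 · 7.
g is a primitive root iff g^(420/q) ≢ 1 (mod 421) for each prime q ∈ {2, 3, 5, 7}.
g = 2: 2^210 ≡ 420; 2^140 ≡ 400; 2^84 ≡ 279; 2^60 ≡ 370 — none is 1, so 2 is a primitive root.
The smallest primitive root modulo 421 is 2.

2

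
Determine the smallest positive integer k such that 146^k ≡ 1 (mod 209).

90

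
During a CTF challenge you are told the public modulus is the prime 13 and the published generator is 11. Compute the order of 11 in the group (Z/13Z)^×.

12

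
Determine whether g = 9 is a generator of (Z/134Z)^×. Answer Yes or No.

No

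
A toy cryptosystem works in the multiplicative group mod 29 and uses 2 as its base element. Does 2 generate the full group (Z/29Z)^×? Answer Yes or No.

φ(29) = 29 − 1 = 28 = 2^2 · 7.
Test 2^(28/q) mod 29 for each prime factor q of 28:
2^14 ≡ 28 (mod 29)  [q = 2: ≢ 1 ✓]
2^4 ≡ 16 (mod 29)  [q = 7: ≢ 1 ✓]
All checks pass, so 2 has order 28 and is a primitive root modulo 29.

Yes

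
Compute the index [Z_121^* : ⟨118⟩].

11

Since 118 ∈ (Z/121Z)^×, its order divides φ(121) = φ(11^2) = 11·(11−1) = 110 = 2 · 5 · 11.
Divisors of 110: 1, 2, 5, 10, 11, 22, 55, 110.
Evaluate successive powers at the divisors of 110:
118^1 ≡ 118 (mod 121)
118^2 ≡ 9 (mod 121)
118^5 ≡ 120 (mod 121)
118^10 ≡ 1 (mod 121) ✓
The order of 118 is 10, so the subgroup it generates has 10 elements.
The index is φ(121) / ord(118) = 110 / 10 = 11.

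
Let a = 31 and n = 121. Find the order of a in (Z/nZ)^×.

55

Since 31 ∈ (Z/121Z)^×, its order divides φ(121) = φ(11^2) = 11·(11−1) = 110 = 2 · 5 · 11.
Divisors of 110: 1, 2, 5, 10, 11, 22, 55, 110.
Compute 31^d (mod 121) for the divisors d until we hit 1:
31^1 ≡ 31 (mod 121)
31^2 ≡ 114 (mod 121)
31^5 ≡ 67 (mod 121)
31^10 ≡ 12 (mod 121)
31^11 ≡ 9 (mod 121)
31^22 ≡ 81 (mod 121)
31^55 ≡ 1 (mod 121) ✓
So ord_121(31) = 55.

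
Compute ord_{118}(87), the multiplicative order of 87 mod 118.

29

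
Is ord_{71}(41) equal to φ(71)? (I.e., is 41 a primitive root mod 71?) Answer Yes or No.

No

φ(71) = 71 − 1 = 70 = 2 · 5 · 7.
It suffices to check that the order of 41 is not a proper divisor of 70: compute 41^(70/q) for q ∈ {2, 5, 7}.
41^35 ≡ 70 (mod 71)  [q = 2: ≢ 1 ✓]
41^14 ≡ 1 (mod 71)  [q = 5: ≡ 1 ✗]
41^10 ≡ 20 (mod 71)  [q = 7: ≢ 1 ✓]
The check at q = 5 fails, so 41 generates a proper subgroup.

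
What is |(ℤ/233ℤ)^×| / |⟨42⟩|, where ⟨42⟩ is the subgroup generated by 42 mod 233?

1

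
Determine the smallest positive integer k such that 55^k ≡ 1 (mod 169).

The order of 55 must divide φ(169) = φ(13^2) = 13·(13−1) = 156 = 2^2 · 3 · 13.
Divisors of 156: 1, 2, 3, 4, 6, 12, 13, 26, 39, 52, 78, 156.
Evaluate successive powers at the divisors of 156:
55^1 ≡ 55 (mod 169)
55^2 ≡ 152 (mod 169)
55^3 ≡ 79 (mod 169)
55^4 ≡ 120 (mod 169)
55^6 ≡ 157 (mod 169)
55^12 ≡ 144 (mod 169)
55^13 ≡ 146 (mod 169)
55^26 ≡ 22 (mod 169)
55^39 ≡ 1 (mod 169) ✓
The smallest such exponent is 39, so the order of 55 is 39.

39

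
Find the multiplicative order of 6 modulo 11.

10

ord(6) | φ(11) = 11 − 1 = 10 = 2 · 5.
Divisors of 10: 1, 2, 5, 10.
Check 6^d mod 11 for each divisor in increasing order:
6^1 ≡ 6 (mod 11)
6^2 ≡ 3 (mod 11)
6^5 ≡ 10 (mod 11)
6^10 ≡ 1 (mod 11) ✓
Therefore the multiplicative order of 6 modulo 11 is 10.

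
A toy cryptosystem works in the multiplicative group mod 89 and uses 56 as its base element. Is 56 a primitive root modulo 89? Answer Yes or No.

φ(89) = 89 − 1 = 88 = 2^3 · 11.
An element g generates (Z/89Z)^× iff g^(88/q) ≢ 1 (mod 89) for each prime q ∈ {2, 11}.
56^44 ≡ 88 (mod 89)  [q = 2: ≢ 1 ✓]
56^8 ≡ 16 (mod 89)  [q = 11: ≢ 1 ✓]
All checks pass, so 56 has order 88 and is a primitive root modulo 89.

Yes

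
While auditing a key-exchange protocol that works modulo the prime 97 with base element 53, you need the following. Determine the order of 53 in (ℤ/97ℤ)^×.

48

By Lagrange's theorem, ord_97(53) divides φ(97) = 97 − 1 = 96 = 2^5 · 3.
Divisors of 96: 1, 2, 3, 4, 6, 8, 12, 16, 24, 32, 48, 96.
Evaluate successive powers at the divisors of 96:
53^1 ≡ 53
53^2 ≡ 93
53^3 ≡ 79
53^4 ≡ 16
53^6 ≡ 33
53^8 ≡ 62
53^12 ≡ 22
53^16 ≡ 61
53^24 ≡ 96
53^32 ≡ 35
53^48 ≡ 1
So ord_97(53) = 48.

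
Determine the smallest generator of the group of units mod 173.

2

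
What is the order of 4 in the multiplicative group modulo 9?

3

The order of 4 must divide φ(9) = φ(3^2) = 3·(3−1) = 6 = 2 · 3.
Divisors of 6: 1, 2, 3, 6.
Check 4^d mod 9 for each divisor in increasing order:
4^1 ≡ 4 (mod 9)
4^2 ≡ 7 (mod 9)
4^3 ≡ 1 (mod 9) ✓
So ord_9(4) = 3.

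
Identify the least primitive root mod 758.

3

φ(758) = φ(2)·φ(379) = 1·378 = 378 = 2 · 3^3 · 7.
Test candidates g = 2, 3, … against the prime factors q ∈ {2, 3, 7} of φ(758): g is a generator iff g^(378/q) ≢ 1 for every such q.
g = 2: gcd(2, 758) = 2 > 1, not a unit — skip.
g = 3: 3^189 ≡ 757; 3^126 ≡ 51; 3^54 ≡ 195 — none is 1, so 3 is a primitive root.
The smallest primitive root modulo 758 is 3.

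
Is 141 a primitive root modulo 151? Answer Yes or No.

φ(151) = 151 − 1 = 150 = 2 · 3 · 5^2.
It suffices to check that the order of 141 is not a proper divisor of 150: compute 141^(150/q) for q ∈ {2, 3, 5}.
141^75 ≡ 150 (mod 151)  [q = 2: ≢ 1 ✓]
141^50 ≡ 118 (mod 151)  [q = 3: ≢ 1 ✓]
141^30 ≡ 8 (mod 151)  [q = 5: ≢ 1 ✓]
All checks pass, so 141 has order 150 and is a primitive root modulo 151.

Yes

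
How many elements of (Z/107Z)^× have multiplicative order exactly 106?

52

φ(107) = 107 − 1 = 106 = 2 · 53.
Since (Z/107Z)^× is cyclic of order 106, the number of elements of order d is φ(d) when d | 106 and 0 otherwise.
106 = 2 · 53 divides 106, and φ(106) = 52.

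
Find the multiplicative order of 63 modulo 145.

By Lagrange's theorem, ord_145(63) divides φ(145) = φ(5·29) = (5−1)·(29−1) = 4·28 = 112 = 2^4 · 7.
Divisors of 112: 1, 2, 4, 7, 8, 14, 16, 28, 56, 112.
Evaluate successive powers at the divisors of 112:
63^1 ≡ 63 (mod 145)
63^2 ≡ 54 (mod 145)
63^4 ≡ 16 (mod 145)
63^7 ≡ 57 (mod 145)
63^8 ≡ 111 (mod 145)
63^14 ≡ 59 (mod 145)
63^16 ≡ 141 (mod 145)
63^28 ≡ 1 (mod 145) ✓
Hence ord(63) = 28.

28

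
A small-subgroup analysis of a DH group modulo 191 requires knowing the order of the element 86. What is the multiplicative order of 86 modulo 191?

95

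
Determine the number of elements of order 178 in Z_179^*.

88

φ(179) = 179 − 1 = 178 = 2 · 89.
In a cyclic group of order 178, there are φ(d) elements of order d for each divisor d of 178, and zero for non-divisors.
178 = 2 · 89 divides 178, and φ(178) = 88.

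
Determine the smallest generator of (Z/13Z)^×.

φ(13) = 13 − 1 = 12 = 2^2 · 3.
Test candidates g = 2, 3, … against the prime factors q ∈ {2, 3} of φ(13): g is a generator iff g^(12/q) ≢ 1 for every such q.
g = 2: 2^6 ≡ 12; 2^4 ≡ 3 — none is 1, so 2 is a primitive root.
So 2 is the smallest generator of (Z/13Z)^×.

2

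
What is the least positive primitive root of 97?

5

φ(97) = 97 − 1 = 96 = 2^5 · 3.
g is a primitive root iff g^(96/q) ≢ 1 (mod 97) for each prime q ∈ {2, 3}.
g = 2: 2^48 ≡ 1 — hits 1, so not a primitive root.
g = 3: 3^48 ≡ 1 — hits 1, so not a primitive root.
g = 4: 4^48 ≡ 1 — hits 1, so not a primitive root.
g = 5: 5^48 ≡ 96; 5^32 ≡ 35 — none is 1, so 5 is a primitive root.
So 5 is the smallest generator of (Z/97Z)^×.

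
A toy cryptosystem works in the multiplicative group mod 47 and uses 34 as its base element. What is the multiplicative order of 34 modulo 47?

23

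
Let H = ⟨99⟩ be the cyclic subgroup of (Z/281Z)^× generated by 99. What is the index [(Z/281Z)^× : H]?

ord(99) | φ(281) = 281 − 1 = 280 = 2^3 · 5 · 7.
Divisors of 280: 1, 2, 4, 5, 7, 8, 10, 14, 20, 28, 35, 40, 56, 70, 140, 280.
Check 99^d mod 281 for each divisor in increasing order:
99^1 ≡ 99 (mod 281)
99^2 ≡ 247 (mod 281)
99^4 ≡ 32 (mod 281)
99^5 ≡ 77 (mod 281)
99^7 ≡ 192 (mod 281)
99^8 ≡ 181 (mod 281)
99^10 ≡ 28 (mod 281)
99^14 ≡ 53 (mod 281)
99^20 ≡ 222 (mod 281)
99^28 ≡ 280 (mod 281)
99^35 ≡ 89 (mod 281)
99^40 ≡ 109 (mod 281)
99^56 ≡ 1 (mod 281) ✓
The order of 99 is 56, so the subgroup it generates has 56 elements.
Index = |(Z/281Z)^×| / |⟨99⟩| = 280 / 56 = 5.

5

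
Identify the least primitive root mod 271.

6

φ(271) = 271 − 1 = 270 = 2 · 3^3 · 5.
Test candidates g = 2, 3, … against the prime factors q ∈ {2, 3, 5} of φ(271): g is a generator iff g^(270/q) ≢ 1 for every such q.
g = 2: 2^135 ≡ 1 — hits 1, so not a primitive root.
g = 3: 3^135 ≡ 270; 3^90 ≡ 1 — hits 1, so not a primitive root.
g = 4: 4^135 ≡ 1 — hits 1, so not a primitive root.
g = 5: 5^135 ≡ 1 — hits 1, so not a primitive root.
g = 6: 6^135 ≡ 270; 6^90 ≡ 242; 6^54 ≡ 10 — none is 1, so 6 is a primitive root.
So 6 is the smallest generator of (Z/271Z)^×.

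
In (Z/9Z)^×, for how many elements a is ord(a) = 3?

2

φ(9) = φ(3^2) = 3·(3−1) = 6 = 2 · 3.
In a cyclic group of order 6, there are φ(d) elements of order d for each divisor d of 6, and zero for non-divisors.
3 | 6, and φ(3) = 3 − 1 = 2.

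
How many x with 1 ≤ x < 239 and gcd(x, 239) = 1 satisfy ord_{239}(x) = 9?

φ(239) = 239 − 1 = 238 = 2 · 7 · 17.
In a cyclic group of order 238, there are φ(d) elements of order d for each divisor d of 238, and zero for non-divisors.
Since 9 ∤ 238, the count is 0.

0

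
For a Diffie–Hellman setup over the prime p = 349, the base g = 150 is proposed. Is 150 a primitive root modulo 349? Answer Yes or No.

Yes

φ(349) = 349 − 1 = 348 = 2^2 · 3 · 29.
It suffices to check that the order of 150 is not a proper divisor of 348: compute 150^(348/q) for q ∈ {2, 3, 29}.
150^174 ≡ 348 (mod 349)  [q = 2: ≢ 1 ✓]
150^116 ≡ 226 (mod 349)  [q = 3: ≢ 1 ✓]
150^12 ≡ 301 (mod 349)  [q = 29: ≢ 1 ✓]
All checks pass, so 150 has order 348 and is a primitive root modulo 349.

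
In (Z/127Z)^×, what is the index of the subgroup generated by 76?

6

Since 76 ∈ (Z/127Z)^×, its order divides φ(127) = 127 − 1 = 126 = 2 · 3^2 · 7.
Divisors of 126: 1, 2, 3, 6, 7, 9, 14, 18, 21, 42, 63, 126.
Evaluate successive powers at the divisors of 126:
76^1 ≡ 76 (mod 127)
76^2 ≡ 61 (mod 127)
76^3 ≡ 64 (mod 127)
76^6 ≡ 32 (mod 127)
76^7 ≡ 19 (mod 127)
76^9 ≡ 16 (mod 127)
76^14 ≡ 107 (mod 127)
76^18 ≡ 2 (mod 127)
76^21 ≡ 1 (mod 127) ✓
So ord_127(76) = 21, hence |⟨76⟩| = 21.
Index = |(Z/127Z)^×| / |⟨76⟩| = 126 / 21 = 6.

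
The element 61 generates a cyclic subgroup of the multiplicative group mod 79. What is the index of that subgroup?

3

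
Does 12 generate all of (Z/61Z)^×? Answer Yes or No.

No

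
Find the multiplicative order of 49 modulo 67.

33

By Lagrange's theorem, ord_67(49) divides φ(67) = 67 − 1 = 66 = 2 · 3 · 11.
Divisors of 66: 1, 2, 3, 6, 11, 22, 33, 66.
Evaluate successive powers at the divisors of 66:
49^1 ≡ 49
49^2 ≡ 56
49^3 ≡ 64
49^6 ≡ 9
49^11 ≡ 29
49^22 ≡ 37
49^33 ≡ 1
Therefore the multiplicative order of 49 modulo 67 is 33.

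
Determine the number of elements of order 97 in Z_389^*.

96

φ(389) = 389 − 1 = 388 = 2^2 · 97.
(Z/389Z)^× is cyclic (|G| = 388); a cyclic group of order m has exactly φ(d) elements of each order d | m, and none otherwise.
97 | 388, and φ(97) = 97 − 1 = 96.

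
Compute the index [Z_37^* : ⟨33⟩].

4

ord(33) | φ(37) = 37 − 1 = 36 = 2^2 · 3^2.
Divisors of 36: 1, 2, 3, 4, 6, 9, 12, 18, 36.
Evaluate successive powers at the divisors of 36:
33^1 ≡ 33 (mod 37)
33^2 ≡ 16 (mod 37)
33^3 ≡ 10 (mod 37)
33^4 ≡ 34 (mod 37)
33^6 ≡ 26 (mod 37)
33^9 ≡ 1 (mod 37) ✓
The order of 33 is 9, so the subgroup it generates has 9 elements.
[(Z/37Z)^× : ⟨33⟩] = 36/9 = 4.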